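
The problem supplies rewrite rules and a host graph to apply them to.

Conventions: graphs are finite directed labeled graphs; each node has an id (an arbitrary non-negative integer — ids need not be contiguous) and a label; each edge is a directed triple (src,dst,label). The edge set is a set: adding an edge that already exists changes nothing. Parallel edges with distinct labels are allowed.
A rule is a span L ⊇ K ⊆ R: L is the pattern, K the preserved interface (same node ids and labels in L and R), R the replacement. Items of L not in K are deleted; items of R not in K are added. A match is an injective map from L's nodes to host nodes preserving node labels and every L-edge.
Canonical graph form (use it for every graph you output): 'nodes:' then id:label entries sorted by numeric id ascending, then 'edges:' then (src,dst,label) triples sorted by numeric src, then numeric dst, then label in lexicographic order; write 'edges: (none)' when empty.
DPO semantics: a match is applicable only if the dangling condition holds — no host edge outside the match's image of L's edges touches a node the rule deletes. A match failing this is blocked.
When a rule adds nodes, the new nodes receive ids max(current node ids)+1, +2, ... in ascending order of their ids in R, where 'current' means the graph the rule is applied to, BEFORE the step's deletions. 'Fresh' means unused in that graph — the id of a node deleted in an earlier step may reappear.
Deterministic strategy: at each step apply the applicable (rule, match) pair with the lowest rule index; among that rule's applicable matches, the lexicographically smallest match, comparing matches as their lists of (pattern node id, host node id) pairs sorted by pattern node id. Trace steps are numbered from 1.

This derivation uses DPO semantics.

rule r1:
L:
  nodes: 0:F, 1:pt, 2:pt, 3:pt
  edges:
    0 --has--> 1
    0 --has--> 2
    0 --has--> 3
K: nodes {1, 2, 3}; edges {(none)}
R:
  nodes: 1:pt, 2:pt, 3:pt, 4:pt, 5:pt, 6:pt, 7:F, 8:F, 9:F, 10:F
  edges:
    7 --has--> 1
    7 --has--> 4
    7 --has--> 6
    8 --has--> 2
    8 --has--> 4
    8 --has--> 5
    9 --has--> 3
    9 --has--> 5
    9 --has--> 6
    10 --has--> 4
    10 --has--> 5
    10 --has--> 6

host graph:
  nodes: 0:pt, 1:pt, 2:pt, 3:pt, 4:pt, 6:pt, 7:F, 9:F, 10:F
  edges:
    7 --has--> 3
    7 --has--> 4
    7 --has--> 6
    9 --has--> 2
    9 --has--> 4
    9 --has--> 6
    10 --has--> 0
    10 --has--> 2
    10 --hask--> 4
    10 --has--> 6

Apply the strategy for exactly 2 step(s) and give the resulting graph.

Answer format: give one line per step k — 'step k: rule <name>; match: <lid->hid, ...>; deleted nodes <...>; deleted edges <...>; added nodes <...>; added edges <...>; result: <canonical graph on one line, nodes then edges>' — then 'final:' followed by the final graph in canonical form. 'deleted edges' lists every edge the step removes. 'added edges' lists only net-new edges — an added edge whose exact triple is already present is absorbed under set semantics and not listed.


step 1: rule r1; match: 0->7, 1->3, 2->4, 3->6; deleted nodes 7; deleted edges (7,3,has); (7,4,has); (7,6,has); added nodes 11, 12, 13, 14, 15, 16, 17; added edges (14,3,has); (14,11,has); (14,13,has); (15,4,has); (15,11,has); (15,12,has); (16,6,has); (16,12,has); (16,13,has); (17,11,has); (17,12,has); (17,13,has); result: nodes: 0:pt, 1:pt, 2:pt, 3:pt, 4:pt, 6:pt, 9:F, 10:F, 11:pt, 12:pt, 13:pt, 14:F, 15:F, 16:F, 17:F edges: (9,2,has); (9,4,has); (9,6,has); (10,0,has); (10,2,has); (10,4,hask); (10,6,has); (14,3,has); (14,11,has); (14,13,has); (15,4,has); (15,11,has); (15,12,has); (16,6,has); (16,12,has); (16,13,has); (17,11,has); (17,12,has); (17,13,has)
step 2: rule r1; match: 0->9, 1->2, 2->4, 3->6; deleted nodes 9; deleted edges (9,2,has); (9,4,has); (9,6,has); added nodes 18, 19, 20, 21, 22, 23, 24; added edges (21,2,has); (21,18,has); (21,20,has); (22,4,has); (22,18,has); (22,19,has); (23,6,has); (23,19,has); (23,20,has); (24,18,has); (24,19,has); (24,20,has); result: nodes: 0:pt, 1:pt, 2:pt, 3:pt, 4:pt, 6:pt, 10:F, 11:pt, 12:pt, 13:pt, 14:F, 15:F, 16:F, 17:F, 18:pt, 19:pt, 20:pt, 21:F, 22:F, 23:F, 24:F edges: (10,0,has); (10,2,has); (10,4,hask); (10,6,has); (14,3,has); (14,11,has); (14,13,has); (15,4,has); (15,11,has); (15,12,has); (16,6,has); (16,12,has); (16,13,has); (17,11,has); (17,12,has); (17,13,has); (21,2,has); (21,18,has); (21,20,has); (22,4,has); (22,18,has); (22,19,has); (23,6,has); (23,19,has); (23,20,has); (24,18,has); (24,19,has); (24,20,has)
final:
nodes: 0:pt, 1:pt, 2:pt, 3:pt, 4:pt, 6:pt, 10:F, 11:pt, 12:pt, 13:pt, 14:F, 15:F, 16:F, 17:F, 18:pt, 19:pt, 20:pt, 21:F, 22:F, 23:F, 24:F
edges: (10,0,has); (10,2,has); (10,4,hask); (10,6,has); (14,3,has); (14,11,has); (14,13,has); (15,4,has); (15,11,has); (15,12,has); (16,6,has); (16,12,has); (16,13,has); (17,11,has); (17,12,has); (17,13,has); (21,2,has); (21,18,has); (21,20,has); (22,4,has); (22,18,has); (22,19,has); (23,6,has); (23,19,has); (23,20,has); (24,18,has); (24,19,has); (24,20,has)


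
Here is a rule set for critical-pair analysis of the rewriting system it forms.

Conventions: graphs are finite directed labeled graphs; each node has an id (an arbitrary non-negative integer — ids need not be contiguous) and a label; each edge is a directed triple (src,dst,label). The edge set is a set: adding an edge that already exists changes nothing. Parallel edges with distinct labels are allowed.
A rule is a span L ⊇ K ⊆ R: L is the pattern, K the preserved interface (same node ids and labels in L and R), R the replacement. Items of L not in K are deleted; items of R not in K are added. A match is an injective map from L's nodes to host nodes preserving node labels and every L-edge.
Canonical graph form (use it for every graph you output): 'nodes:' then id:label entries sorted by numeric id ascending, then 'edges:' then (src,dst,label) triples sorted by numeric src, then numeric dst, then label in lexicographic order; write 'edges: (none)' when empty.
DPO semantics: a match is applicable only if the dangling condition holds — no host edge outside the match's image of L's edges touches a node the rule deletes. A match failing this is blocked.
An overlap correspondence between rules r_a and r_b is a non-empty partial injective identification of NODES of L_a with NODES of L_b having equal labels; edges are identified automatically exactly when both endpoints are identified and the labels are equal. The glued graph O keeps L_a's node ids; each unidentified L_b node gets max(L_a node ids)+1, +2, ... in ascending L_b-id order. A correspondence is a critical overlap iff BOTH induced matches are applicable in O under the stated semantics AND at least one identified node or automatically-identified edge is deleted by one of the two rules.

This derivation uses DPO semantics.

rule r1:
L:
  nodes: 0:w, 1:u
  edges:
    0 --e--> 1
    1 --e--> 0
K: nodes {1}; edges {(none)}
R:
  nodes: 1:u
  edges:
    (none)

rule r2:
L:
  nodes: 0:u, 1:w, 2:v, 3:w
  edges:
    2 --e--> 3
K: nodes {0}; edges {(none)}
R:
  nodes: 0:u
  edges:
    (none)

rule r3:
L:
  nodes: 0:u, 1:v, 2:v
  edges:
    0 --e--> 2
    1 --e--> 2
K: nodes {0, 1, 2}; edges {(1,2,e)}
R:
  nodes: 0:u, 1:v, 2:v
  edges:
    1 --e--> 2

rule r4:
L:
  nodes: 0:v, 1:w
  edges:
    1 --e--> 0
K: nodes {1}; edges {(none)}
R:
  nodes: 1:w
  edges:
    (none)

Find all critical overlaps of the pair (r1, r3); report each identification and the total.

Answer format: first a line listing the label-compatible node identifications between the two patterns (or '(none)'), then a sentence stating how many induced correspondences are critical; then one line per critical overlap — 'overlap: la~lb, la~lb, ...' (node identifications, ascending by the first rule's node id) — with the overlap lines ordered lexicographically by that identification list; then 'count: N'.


label-compatible node identifications between L(r1) and L(r3): 1~0
0 of the induced correspondences are critical overlaps of r1 and r3.
count: 0


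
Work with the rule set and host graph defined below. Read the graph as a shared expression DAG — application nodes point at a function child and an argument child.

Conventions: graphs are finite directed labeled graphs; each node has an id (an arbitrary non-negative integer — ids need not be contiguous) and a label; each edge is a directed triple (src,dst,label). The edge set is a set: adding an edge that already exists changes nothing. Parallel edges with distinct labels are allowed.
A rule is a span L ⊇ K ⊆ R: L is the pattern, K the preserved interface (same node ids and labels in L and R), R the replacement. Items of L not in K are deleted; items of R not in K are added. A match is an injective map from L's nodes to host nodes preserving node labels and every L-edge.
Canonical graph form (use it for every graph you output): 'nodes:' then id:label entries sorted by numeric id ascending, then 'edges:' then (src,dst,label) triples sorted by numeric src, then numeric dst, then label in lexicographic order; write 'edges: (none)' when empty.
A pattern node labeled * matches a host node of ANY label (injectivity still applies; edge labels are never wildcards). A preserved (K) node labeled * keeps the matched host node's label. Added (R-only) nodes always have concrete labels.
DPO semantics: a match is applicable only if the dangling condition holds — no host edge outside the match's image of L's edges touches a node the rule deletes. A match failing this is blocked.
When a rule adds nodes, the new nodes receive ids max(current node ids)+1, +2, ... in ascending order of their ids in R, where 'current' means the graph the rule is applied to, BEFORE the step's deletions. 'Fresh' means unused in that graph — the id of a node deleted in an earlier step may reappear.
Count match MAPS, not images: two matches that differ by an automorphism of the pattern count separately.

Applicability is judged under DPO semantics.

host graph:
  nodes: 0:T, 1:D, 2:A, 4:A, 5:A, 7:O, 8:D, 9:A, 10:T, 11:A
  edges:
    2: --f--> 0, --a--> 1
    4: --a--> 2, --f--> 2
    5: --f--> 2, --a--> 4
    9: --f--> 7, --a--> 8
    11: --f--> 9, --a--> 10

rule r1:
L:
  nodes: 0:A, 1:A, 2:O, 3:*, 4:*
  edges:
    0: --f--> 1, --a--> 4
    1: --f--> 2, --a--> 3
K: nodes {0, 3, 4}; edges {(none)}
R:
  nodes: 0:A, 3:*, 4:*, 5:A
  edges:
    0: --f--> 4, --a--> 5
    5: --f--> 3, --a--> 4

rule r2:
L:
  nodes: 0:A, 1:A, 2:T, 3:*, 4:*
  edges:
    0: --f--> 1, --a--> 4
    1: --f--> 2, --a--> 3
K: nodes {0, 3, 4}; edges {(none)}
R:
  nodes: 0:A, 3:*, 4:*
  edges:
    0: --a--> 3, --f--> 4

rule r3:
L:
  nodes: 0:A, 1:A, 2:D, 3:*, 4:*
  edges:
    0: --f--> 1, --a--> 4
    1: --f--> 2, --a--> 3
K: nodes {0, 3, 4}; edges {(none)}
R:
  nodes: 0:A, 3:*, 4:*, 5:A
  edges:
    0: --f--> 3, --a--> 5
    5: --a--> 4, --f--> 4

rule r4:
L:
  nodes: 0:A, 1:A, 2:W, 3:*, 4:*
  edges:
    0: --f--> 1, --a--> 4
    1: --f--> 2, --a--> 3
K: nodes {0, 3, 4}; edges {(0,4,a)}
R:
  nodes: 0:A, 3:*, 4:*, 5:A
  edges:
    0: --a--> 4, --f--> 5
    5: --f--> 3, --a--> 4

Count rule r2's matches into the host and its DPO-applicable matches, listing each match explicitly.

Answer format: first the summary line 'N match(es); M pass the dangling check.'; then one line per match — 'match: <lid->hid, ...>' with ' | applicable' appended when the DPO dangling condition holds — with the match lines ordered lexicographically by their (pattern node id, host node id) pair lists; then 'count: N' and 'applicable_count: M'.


1 match(es); 0 pass the dangling check.
match: 0->5, 1->2, 2->0, 3->1, 4->4
count: 1
applicable_count: 0


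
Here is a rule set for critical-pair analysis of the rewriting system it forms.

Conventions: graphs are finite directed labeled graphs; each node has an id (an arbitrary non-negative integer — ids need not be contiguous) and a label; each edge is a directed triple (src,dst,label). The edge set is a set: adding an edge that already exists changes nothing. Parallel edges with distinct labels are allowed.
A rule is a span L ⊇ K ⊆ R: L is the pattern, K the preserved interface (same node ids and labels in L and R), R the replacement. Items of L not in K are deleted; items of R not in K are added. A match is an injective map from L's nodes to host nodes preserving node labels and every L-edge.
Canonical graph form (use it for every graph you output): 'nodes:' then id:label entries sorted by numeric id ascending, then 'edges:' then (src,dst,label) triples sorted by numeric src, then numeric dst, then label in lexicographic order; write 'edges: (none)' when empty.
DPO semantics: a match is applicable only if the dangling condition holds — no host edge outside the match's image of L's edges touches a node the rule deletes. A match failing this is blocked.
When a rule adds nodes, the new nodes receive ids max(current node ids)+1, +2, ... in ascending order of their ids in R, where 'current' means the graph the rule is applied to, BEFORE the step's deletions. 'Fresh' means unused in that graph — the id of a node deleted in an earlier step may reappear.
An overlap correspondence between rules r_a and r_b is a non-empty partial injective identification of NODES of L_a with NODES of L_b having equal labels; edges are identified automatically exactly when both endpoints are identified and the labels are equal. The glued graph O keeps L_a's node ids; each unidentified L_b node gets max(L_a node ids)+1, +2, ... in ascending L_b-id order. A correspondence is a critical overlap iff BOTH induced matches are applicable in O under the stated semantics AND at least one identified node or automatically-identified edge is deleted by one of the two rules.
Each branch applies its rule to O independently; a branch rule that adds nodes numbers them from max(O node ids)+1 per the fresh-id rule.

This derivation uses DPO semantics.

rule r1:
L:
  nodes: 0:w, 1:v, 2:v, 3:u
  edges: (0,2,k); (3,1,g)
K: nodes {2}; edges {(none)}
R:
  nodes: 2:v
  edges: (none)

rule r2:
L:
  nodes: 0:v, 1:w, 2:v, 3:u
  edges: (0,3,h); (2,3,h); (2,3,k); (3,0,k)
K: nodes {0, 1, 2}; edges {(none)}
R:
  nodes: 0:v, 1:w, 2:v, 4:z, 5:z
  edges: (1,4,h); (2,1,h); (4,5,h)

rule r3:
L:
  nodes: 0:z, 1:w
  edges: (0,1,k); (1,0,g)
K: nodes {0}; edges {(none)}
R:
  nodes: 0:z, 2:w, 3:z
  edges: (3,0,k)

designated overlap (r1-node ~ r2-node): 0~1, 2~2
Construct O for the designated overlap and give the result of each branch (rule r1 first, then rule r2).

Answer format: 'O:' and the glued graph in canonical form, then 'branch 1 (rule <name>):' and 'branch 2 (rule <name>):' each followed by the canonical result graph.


O:
nodes: 0:w, 1:v, 2:v, 3:u, 4:v, 5:u
edges: (0,2,k); (2,5,h); (2,5,k); (3,1,g); (4,5,h); (5,4,k)
branch 1 (rule r1):
nodes: 2:v, 4:v, 5:u
edges: (2,5,h); (2,5,k); (4,5,h); (5,4,k)
branch 2 (rule r2):
nodes: 0:w, 1:v, 2:v, 3:u, 4:v, 6:z, 7:z
edges: (0,2,k); (0,6,h); (2,0,h); (3,1,g); (6,7,h)


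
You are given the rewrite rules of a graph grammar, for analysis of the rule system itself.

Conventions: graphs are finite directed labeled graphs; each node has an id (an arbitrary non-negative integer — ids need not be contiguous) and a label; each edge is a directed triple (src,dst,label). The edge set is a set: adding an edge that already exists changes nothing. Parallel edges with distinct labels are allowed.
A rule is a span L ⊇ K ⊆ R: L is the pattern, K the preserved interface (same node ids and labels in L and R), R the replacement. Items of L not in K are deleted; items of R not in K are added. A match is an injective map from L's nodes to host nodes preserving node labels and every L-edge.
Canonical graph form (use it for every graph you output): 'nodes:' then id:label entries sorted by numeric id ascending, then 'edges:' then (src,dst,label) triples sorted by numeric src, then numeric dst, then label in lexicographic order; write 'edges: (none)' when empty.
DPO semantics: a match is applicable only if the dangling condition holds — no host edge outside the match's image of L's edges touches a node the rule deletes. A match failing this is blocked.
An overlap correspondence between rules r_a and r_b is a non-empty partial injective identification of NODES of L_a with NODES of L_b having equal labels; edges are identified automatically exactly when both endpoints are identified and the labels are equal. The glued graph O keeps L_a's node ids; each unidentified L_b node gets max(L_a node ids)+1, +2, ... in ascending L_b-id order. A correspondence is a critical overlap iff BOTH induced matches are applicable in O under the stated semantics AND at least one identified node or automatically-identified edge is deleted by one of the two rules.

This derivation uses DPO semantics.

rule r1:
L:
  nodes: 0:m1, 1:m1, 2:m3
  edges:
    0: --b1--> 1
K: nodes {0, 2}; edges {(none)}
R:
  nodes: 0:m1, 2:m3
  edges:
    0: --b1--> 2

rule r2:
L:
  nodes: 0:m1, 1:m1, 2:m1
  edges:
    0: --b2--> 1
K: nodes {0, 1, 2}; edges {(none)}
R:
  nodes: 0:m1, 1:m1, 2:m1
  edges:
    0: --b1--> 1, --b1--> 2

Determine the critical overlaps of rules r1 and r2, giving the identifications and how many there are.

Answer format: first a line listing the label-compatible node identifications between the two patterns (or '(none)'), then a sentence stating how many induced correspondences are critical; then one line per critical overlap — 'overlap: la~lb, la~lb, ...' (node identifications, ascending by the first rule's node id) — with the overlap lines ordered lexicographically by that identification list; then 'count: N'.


label-compatible node identifications between L(r1) and L(r2): 0~0, 0~1, 0~2, 1~0, 1~1, 1~2
3 of the induced correspondences are critical overlaps of r1 and r2.
overlap: 0~0, 1~2
overlap: 0~1, 1~2
overlap: 1~2
count: 3


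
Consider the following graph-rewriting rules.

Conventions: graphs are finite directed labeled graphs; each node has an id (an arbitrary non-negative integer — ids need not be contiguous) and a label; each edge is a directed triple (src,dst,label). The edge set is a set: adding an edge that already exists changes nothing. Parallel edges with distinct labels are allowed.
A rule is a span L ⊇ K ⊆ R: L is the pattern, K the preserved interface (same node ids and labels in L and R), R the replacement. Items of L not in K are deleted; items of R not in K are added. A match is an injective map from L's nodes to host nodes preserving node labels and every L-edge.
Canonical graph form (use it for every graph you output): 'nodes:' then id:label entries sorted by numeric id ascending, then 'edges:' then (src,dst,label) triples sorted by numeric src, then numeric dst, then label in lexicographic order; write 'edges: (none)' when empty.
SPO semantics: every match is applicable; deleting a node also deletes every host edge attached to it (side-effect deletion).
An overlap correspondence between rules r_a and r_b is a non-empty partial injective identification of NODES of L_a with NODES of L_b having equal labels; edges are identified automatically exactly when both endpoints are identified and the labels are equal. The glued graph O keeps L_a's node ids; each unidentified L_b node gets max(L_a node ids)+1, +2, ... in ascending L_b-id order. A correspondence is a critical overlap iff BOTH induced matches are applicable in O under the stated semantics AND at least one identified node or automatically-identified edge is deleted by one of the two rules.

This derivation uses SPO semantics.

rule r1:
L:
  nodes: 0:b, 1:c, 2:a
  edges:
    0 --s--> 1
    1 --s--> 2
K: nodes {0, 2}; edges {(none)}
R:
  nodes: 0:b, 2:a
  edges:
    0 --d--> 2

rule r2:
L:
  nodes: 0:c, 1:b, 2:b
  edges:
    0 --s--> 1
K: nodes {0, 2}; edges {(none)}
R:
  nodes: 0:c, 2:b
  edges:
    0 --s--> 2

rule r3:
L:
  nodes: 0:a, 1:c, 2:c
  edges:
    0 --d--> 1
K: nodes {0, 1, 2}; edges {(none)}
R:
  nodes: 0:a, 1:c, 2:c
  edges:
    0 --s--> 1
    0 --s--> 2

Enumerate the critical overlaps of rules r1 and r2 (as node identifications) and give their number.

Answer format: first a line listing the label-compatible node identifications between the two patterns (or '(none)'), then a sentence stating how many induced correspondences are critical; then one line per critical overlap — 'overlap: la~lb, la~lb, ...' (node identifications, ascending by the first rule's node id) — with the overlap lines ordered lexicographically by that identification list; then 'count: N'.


label-compatible node identifications between L(r1) and L(r2): 0~1, 0~2, 1~0
4 of the induced correspondences are critical overlaps of r1 and r2.
overlap: 0~1
overlap: 0~1, 1~0
overlap: 0~2, 1~0
overlap: 1~0
count: 4


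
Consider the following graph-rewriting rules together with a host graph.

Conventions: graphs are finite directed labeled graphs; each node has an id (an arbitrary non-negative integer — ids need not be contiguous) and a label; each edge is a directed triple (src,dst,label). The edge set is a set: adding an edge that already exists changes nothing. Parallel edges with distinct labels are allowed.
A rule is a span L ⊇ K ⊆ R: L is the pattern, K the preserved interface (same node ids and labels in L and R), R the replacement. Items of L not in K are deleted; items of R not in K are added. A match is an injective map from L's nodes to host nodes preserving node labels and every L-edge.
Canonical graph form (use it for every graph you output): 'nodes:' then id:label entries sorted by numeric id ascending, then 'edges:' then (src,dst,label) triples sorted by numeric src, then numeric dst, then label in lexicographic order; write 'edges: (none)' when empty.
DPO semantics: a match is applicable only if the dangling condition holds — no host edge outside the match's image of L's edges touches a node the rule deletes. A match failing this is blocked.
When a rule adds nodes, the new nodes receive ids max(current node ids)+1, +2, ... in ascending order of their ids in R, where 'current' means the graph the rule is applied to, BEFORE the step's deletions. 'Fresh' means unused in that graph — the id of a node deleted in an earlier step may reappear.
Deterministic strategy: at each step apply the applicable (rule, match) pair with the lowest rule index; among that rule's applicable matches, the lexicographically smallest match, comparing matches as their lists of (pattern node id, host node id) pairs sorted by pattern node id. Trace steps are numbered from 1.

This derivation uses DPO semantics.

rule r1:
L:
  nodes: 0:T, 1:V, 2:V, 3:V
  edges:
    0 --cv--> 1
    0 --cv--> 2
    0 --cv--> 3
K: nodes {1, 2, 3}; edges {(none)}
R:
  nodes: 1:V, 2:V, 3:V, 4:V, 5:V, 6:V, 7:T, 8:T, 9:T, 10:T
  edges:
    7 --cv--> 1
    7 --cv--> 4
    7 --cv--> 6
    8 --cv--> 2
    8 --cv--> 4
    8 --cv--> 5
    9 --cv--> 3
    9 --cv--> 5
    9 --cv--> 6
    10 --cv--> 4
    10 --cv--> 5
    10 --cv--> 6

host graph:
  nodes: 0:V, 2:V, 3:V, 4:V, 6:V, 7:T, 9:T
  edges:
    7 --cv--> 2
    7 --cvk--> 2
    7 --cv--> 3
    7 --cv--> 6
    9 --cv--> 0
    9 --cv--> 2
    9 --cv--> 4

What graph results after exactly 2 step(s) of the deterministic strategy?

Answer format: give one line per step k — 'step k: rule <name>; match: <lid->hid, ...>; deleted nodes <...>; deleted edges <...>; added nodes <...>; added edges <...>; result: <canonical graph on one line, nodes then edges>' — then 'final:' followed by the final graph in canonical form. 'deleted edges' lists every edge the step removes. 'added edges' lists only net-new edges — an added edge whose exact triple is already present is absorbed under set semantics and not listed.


step 1: rule r1; match: 0->9, 1->0, 2->2, 3->4; deleted nodes 9; deleted edges (9,0,cv); (9,2,cv); (9,4,cv); added nodes 10, 11, 12, 13, 14, 15, 16; added edges (13,0,cv); (13,10,cv); (13,12,cv); (14,2,cv); (14,10,cv); (14,11,cv); (15,4,cv); (15,11,cv); (15,12,cv); (16,10,cv); (16,11,cv); (16,12,cv); result: nodes: 0:V, 2:V, 3:V, 4:V, 6:V, 7:T, 10:V, 11:V, 12:V, 13:T, 14:T, 15:T, 16:T edges: (7,2,cv); (7,2,cvk); (7,3,cv); (7,6,cv); (13,0,cv); (13,10,cv); (13,12,cv); (14,2,cv); (14,10,cv); (14,11,cv); (15,4,cv); (15,11,cv); (15,12,cv); (16,10,cv); (16,11,cv); (16,12,cv)
step 2: rule r1; match: 0->13, 1->0, 2->10, 3->12; deleted nodes 13; deleted edges (13,0,cv); (13,10,cv); (13,12,cv); added nodes 17, 18, 19, 20, 21, 22, 23; added edges (20,0,cv); (20,17,cv); (20,19,cv); (21,10,cv); (21,17,cv); (21,18,cv); (22,12,cv); (22,18,cv); (22,19,cv); (23,17,cv); (23,18,cv); (23,19,cv); result: nodes: 0:V, 2:V, 3:V, 4:V, 6:V, 7:T, 10:V, 11:V, 12:V, 14:T, 15:T, 16:T, 17:V, 18:V, 19:V, 20:T, 21:T, 22:T, 23:T edges: (7,2,cv); (7,2,cvk); (7,3,cv); (7,6,cv); (14,2,cv); (14,10,cv); (14,11,cv); (15,4,cv); (15,11,cv); (15,12,cv); (16,10,cv); (16,11,cv); (16,12,cv); (20,0,cv); (20,17,cv); (20,19,cv); (21,10,cv); (21,17,cv); (21,18,cv); (22,12,cv); (22,18,cv); (22,19,cv); (23,17,cv); (23,18,cv); (23,19,cv)
final:
nodes: 0:V, 2:V, 3:V, 4:V, 6:V, 7:T, 10:V, 11:V, 12:V, 14:T, 15:T, 16:T, 17:V, 18:V, 19:V, 20:T, 21:T, 22:T, 23:T
edges: (7,2,cv); (7,2,cvk); (7,3,cv); (7,6,cv); (14,2,cv); (14,10,cv); (14,11,cv); (15,4,cv); (15,11,cv); (15,12,cv); (16,10,cv); (16,11,cv); (16,12,cv); (20,0,cv); (20,17,cv); (20,19,cv); (21,10,cv); (21,17,cv); (21,18,cv); (22,12,cv); (22,18,cv); (22,19,cv); (23,17,cv); (23,18,cv); (23,19,cv)


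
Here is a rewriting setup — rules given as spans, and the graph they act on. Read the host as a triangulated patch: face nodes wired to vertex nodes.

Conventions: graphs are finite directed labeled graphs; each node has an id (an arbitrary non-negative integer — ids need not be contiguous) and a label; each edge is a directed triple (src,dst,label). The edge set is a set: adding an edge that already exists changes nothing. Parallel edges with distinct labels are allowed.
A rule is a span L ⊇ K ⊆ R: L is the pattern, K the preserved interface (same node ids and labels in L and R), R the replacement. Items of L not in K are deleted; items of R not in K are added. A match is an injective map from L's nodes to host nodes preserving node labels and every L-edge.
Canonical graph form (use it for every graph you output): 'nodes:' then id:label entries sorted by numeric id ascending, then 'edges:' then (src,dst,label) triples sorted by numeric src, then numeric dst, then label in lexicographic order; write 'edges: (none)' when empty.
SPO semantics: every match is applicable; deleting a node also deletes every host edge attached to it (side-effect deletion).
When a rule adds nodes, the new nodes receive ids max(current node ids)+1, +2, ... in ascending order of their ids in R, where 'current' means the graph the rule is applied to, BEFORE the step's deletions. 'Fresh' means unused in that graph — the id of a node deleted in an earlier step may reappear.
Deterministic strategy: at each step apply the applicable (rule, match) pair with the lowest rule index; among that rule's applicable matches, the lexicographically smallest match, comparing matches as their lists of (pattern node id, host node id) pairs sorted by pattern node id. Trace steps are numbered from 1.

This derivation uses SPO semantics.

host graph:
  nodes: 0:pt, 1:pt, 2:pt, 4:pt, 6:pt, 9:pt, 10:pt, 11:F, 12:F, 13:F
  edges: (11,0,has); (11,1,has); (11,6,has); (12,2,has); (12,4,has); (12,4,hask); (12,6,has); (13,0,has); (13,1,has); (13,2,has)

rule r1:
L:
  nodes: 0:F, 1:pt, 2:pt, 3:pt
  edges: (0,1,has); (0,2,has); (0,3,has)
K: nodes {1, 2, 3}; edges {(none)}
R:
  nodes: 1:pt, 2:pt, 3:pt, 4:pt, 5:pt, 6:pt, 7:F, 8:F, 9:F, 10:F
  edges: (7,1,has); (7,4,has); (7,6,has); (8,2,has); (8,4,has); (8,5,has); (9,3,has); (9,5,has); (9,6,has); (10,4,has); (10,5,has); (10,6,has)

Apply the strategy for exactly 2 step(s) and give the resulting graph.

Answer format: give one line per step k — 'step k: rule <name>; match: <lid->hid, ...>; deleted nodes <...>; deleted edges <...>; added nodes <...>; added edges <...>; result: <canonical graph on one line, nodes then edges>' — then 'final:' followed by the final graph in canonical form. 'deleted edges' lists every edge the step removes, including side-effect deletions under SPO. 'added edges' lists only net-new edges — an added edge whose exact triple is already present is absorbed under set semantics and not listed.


step 1: rule r1; match: 0->11, 1->0, 2->1, 3->6; deleted nodes 11; deleted edges (11,0,has); (11,1,has); (11,6,has); added nodes 14, 15, 16, 17, 18, 19, 20; added edges (17,0,has); (17,14,has); (17,16,has); (18,1,has); (18,14,has); (18,15,has); (19,6,has); (19,15,has); (19,16,has); (20,14,has); (20,15,has); (20,16,has); result: nodes: 0:pt, 1:pt, 2:pt, 4:pt, 6:pt, 9:pt, 10:pt, 12:F, 13:F, 14:pt, 15:pt, 16:pt, 17:F, 18:F, 19:F, 20:F edges: (12,2,has); (12,4,has); (12,4,hask); (12,6,has); (13,0,has); (13,1,has); (13,2,has); (17,0,has); (17,14,has); (17,16,has); (18,1,has); (18,14,has); (18,15,has); (19,6,has); (19,15,has); (19,16,has); (20,14,has); (20,15,has); (20,16,has)
step 2: rule r1; match: 0->12, 1->2, 2->4, 3->6; deleted nodes 12; deleted edges (12,2,has); (12,4,has); (12,4,hask); (12,6,has); added nodes 21, 22, 23, 24, 25, 26, 27; added edges (24,2,has); (24,21,has); (24,23,has); (25,4,has); (25,21,has); (25,22,has); (26,6,has); (26,22,has); (26,23,has); (27,21,has); (27,22,has); (27,23,has); result: nodes: 0:pt, 1:pt, 2:pt, 4:pt, 6:pt, 9:pt, 10:pt, 13:F, 14:pt, 15:pt, 16:pt, 17:F, 18:F, 19:F, 20:F, 21:pt, 22:pt, 23:pt, 24:F, 25:F, 26:F, 27:F edges: (13,0,has); (13,1,has); (13,2,has); (17,0,has); (17,14,has); (17,16,has); (18,1,has); (18,14,has); (18,15,has); (19,6,has); (19,15,has); (19,16,has); (20,14,has); (20,15,has); (20,16,has); (24,2,has); (24,21,has); (24,23,has); (25,4,has); (25,21,has); (25,22,has); (26,6,has); (26,22,has); (26,23,has); (27,21,has); (27,22,has); (27,23,has)
final:
nodes: 0:pt, 1:pt, 2:pt, 4:pt, 6:pt, 9:pt, 10:pt, 13:F, 14:pt, 15:pt, 16:pt, 17:F, 18:F, 19:F, 20:F, 21:pt, 22:pt, 23:pt, 24:F, 25:F, 26:F, 27:F
edges: (13,0,has); (13,1,has); (13,2,has); (17,0,has); (17,14,has); (17,16,has); (18,1,has); (18,14,has); (18,15,has); (19,6,has); (19,15,has); (19,16,has); (20,14,has); (20,15,has); (20,16,has); (24,2,has); (24,21,has); (24,23,has); (25,4,has); (25,21,has); (25,22,has); (26,6,has); (26,22,has); (26,23,has); (27,21,has); (27,22,has); (27,23,has)


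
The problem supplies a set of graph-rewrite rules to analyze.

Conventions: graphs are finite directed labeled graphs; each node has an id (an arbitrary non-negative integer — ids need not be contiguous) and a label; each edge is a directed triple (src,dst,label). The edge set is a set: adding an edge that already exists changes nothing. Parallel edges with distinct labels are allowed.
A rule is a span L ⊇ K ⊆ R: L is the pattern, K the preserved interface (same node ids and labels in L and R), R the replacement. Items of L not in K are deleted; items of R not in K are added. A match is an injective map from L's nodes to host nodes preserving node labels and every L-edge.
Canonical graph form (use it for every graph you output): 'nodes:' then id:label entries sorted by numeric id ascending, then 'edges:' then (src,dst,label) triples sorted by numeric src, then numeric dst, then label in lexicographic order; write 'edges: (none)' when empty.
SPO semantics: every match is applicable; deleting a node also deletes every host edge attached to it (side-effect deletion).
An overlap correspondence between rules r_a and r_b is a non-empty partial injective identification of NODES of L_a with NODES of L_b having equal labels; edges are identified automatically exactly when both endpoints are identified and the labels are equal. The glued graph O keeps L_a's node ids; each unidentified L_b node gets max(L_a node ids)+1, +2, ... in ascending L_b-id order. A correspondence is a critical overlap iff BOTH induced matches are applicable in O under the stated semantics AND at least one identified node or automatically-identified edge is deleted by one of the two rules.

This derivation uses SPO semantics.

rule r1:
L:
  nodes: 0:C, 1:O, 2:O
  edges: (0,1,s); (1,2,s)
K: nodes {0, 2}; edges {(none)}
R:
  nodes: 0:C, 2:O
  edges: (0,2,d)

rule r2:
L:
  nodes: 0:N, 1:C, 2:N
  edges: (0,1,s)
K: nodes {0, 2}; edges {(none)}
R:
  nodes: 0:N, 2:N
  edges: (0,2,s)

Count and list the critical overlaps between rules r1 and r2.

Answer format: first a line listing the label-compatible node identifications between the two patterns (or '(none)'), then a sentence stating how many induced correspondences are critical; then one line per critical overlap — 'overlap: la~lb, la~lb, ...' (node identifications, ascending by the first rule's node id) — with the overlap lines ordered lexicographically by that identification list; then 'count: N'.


label-compatible node identifications between L(r1) and L(r2): 0~1
1 of the induced correspondences is a critical overlap of r1 and r2.
overlap: 0~1
count: 1


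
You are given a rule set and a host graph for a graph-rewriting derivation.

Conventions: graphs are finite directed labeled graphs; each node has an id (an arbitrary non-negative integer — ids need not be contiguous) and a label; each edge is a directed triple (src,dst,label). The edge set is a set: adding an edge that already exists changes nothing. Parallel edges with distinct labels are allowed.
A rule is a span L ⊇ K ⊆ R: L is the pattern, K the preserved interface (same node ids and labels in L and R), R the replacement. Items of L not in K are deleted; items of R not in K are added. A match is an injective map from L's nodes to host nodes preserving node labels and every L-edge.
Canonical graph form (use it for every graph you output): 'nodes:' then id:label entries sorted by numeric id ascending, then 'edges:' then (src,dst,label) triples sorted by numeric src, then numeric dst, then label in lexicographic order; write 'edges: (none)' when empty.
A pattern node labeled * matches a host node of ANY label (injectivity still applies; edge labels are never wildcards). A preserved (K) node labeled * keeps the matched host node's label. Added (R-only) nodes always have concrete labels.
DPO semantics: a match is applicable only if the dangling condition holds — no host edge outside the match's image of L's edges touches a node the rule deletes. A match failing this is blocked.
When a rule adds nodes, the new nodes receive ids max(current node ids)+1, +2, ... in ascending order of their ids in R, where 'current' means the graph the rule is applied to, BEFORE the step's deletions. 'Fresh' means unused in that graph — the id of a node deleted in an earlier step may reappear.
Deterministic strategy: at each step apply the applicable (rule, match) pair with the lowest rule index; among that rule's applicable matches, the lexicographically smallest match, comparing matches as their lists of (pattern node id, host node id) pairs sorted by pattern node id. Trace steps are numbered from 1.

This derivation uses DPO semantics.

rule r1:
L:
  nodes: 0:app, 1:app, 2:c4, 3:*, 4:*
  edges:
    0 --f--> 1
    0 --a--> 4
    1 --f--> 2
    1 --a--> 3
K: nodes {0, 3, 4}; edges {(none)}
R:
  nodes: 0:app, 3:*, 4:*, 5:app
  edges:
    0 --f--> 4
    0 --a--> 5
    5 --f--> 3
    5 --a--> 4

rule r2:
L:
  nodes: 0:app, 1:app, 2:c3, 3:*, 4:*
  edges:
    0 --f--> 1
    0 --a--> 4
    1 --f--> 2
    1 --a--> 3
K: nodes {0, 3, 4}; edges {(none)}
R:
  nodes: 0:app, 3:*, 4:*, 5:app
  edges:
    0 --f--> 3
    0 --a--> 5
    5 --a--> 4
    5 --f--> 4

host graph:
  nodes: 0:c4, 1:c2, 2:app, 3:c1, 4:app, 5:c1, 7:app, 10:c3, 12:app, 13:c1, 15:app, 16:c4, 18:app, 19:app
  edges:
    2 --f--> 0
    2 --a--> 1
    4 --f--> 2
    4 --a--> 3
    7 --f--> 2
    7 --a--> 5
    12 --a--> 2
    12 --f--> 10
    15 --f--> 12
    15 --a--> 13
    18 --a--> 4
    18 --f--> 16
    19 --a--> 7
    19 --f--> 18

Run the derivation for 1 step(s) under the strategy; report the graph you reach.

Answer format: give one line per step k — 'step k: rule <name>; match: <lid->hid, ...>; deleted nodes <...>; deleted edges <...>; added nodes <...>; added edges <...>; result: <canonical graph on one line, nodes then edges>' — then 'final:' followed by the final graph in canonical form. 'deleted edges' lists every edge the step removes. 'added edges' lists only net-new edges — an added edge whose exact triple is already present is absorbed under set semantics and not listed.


step 1: rule r1; match: 0->19, 1->18, 2->16, 3->4, 4->7; deleted nodes 16, 18; deleted edges (18,4,a); (18,16,f); (19,7,a); (19,18,f); added nodes 20; added edges (19,7,f); (19,20,a); (20,4,f); (20,7,a); result: nodes: 0:c4, 1:c2, 2:app, 3:c1, 4:app, 5:c1, 7:app, 10:c3, 12:app, 13:c1, 15:app, 19:app, 20:app edges: (2,0,f); (2,1,a); (4,2,f); (4,3,a); (7,2,f); (7,5,a); (12,2,a); (12,10,f); (15,12,f); (15,13,a); (19,7,f); (19,20,a); (20,4,f); (20,7,a)
final:
nodes: 0:c4, 1:c2, 2:app, 3:c1, 4:app, 5:c1, 7:app, 10:c3, 12:app, 13:c1, 15:app, 19:app, 20:app
edges: (2,0,f); (2,1,a); (4,2,f); (4,3,a); (7,2,f); (7,5,a); (12,2,a); (12,10,f); (15,12,f); (15,13,a); (19,7,f); (19,20,a); (20,4,f); (20,7,a)


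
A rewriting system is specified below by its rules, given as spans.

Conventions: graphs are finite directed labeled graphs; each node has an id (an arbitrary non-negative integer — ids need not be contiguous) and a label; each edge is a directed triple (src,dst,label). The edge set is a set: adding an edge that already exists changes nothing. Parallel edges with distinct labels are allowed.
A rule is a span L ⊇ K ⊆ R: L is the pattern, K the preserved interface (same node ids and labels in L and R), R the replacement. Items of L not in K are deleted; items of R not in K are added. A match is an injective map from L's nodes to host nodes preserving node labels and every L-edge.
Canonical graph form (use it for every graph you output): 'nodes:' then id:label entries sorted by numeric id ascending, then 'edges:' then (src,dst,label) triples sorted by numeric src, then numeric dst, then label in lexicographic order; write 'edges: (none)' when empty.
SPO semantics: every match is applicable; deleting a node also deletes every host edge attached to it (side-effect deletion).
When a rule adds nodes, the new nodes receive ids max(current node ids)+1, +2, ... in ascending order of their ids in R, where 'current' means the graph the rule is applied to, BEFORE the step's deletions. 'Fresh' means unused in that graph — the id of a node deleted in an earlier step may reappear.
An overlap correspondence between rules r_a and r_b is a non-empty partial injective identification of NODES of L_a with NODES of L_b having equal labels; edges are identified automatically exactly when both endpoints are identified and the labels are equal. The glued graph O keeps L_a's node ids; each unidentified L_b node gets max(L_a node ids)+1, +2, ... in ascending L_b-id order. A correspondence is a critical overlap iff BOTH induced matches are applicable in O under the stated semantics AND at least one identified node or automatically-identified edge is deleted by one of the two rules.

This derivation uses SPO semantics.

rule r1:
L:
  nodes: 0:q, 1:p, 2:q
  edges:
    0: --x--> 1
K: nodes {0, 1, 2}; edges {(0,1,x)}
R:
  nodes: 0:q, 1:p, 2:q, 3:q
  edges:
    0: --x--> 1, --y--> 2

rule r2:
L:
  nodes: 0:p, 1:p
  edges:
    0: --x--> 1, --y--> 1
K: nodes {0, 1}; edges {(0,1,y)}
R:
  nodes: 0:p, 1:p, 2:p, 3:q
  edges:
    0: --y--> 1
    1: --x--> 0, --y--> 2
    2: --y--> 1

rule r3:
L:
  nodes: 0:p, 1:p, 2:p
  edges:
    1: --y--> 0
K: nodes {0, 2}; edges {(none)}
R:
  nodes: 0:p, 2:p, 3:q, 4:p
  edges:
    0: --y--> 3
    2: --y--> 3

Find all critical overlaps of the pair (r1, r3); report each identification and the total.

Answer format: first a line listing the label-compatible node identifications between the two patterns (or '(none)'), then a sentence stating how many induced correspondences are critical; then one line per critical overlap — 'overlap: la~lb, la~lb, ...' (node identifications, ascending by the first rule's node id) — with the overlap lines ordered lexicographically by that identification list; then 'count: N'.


label-compatible node identifications between L(r1) and L(r3): 1~0, 1~1, 1~2
1 of the induced correspondences is a critical overlap of r1 and r3.
overlap: 1~1
count: 1


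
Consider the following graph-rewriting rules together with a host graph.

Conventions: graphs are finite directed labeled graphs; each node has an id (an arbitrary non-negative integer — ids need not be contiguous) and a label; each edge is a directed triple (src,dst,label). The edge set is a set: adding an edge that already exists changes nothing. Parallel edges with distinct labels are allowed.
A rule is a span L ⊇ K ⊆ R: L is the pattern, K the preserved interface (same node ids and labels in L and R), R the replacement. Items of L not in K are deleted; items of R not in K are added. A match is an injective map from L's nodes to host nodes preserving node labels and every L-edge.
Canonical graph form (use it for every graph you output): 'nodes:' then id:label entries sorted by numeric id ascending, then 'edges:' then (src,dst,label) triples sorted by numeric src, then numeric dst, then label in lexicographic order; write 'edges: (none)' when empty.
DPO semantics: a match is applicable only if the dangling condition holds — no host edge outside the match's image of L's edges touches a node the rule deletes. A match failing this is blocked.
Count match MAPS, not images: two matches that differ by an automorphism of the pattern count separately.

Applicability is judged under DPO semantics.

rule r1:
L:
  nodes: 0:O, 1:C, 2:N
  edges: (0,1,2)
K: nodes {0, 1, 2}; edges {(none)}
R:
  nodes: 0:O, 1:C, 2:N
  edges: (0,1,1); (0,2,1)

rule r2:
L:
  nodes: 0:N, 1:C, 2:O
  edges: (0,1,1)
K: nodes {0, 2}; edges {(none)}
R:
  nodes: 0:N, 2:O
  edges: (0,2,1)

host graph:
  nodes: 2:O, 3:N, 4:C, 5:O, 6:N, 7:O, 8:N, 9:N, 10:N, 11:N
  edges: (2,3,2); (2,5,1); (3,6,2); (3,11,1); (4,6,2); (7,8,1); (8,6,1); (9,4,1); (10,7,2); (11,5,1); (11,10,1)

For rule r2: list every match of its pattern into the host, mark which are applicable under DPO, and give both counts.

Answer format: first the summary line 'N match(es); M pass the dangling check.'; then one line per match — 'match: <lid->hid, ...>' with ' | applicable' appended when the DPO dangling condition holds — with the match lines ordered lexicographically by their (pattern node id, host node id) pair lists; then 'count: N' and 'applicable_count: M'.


3 match(es); 0 pass the dangling check.
match: 0->9, 1->4, 2->2
match: 0->9, 1->4, 2->5
match: 0->9, 1->4, 2->7
count: 3
applicable_count: 0
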